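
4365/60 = 291/4 = 72.75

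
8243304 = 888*9283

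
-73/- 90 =73/90 = 0.81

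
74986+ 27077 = 102063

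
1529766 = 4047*378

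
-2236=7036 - 9272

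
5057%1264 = 1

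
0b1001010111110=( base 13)2251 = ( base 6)34114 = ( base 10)4798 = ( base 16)12be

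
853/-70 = -13 + 57/70 = -12.19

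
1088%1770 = 1088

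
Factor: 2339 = 2339^1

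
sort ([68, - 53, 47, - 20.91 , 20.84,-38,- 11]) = [ - 53,  -  38,  -  20.91 , - 11, 20.84,47, 68 ]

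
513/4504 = 513/4504=0.11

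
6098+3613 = 9711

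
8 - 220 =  - 212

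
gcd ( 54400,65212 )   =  68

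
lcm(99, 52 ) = 5148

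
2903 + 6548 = 9451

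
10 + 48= 58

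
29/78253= 29/78253 = 0.00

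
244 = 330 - 86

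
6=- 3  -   - 9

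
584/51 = 11 + 23/51 = 11.45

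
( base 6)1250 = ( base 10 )318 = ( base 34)9C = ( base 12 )226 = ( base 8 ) 476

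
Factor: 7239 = 3^1 *19^1*127^1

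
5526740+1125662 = 6652402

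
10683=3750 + 6933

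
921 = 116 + 805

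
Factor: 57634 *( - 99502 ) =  - 5734698268 = -2^2*13^1 *43^1*89^1*28817^1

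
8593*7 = 60151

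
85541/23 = 3719+4/23= 3719.17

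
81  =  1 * 81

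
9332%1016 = 188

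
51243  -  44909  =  6334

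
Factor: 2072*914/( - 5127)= - 1893808/5127 = -  2^4*3^( - 1)*7^1*37^1*457^1*1709^( - 1 )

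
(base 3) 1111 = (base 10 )40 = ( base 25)1f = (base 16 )28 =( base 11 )37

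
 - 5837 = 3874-9711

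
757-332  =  425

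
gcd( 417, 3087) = 3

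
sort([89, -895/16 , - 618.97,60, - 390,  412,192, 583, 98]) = [  -  618.97,  -  390 , - 895/16,60,89,98,192, 412, 583 ]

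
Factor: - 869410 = -2^1 *5^1*227^1 * 383^1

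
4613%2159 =295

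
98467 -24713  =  73754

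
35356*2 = 70712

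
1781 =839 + 942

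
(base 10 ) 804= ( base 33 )OC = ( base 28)10k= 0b1100100100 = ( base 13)49B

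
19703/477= 41+146/477= 41.31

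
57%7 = 1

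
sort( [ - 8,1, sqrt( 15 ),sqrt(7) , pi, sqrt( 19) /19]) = [  -  8,  sqrt( 19)/19,1 , sqrt( 7 ) , pi , sqrt( 15)]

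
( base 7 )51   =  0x24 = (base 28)18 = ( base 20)1G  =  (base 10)36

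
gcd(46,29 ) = 1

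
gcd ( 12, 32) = 4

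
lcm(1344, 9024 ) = 63168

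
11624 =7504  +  4120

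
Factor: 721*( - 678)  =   - 2^1 * 3^1*7^1*103^1 * 113^1 = - 488838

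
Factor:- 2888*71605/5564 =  - 51698810/1391=- 2^1*5^1*13^( - 1 )* 19^2* 107^( - 1)*14321^1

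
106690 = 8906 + 97784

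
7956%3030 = 1896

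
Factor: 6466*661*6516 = 27849553416=   2^3  *  3^2*53^1*61^1*181^1*661^1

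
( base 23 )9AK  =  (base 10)5011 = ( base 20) cab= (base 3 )20212121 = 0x1393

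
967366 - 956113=11253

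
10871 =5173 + 5698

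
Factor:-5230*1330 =-2^2 * 5^2*7^1*19^1*523^1=- 6955900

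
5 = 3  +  2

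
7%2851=7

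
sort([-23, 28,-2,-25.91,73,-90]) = [-90, - 25.91, - 23,-2,  28, 73 ]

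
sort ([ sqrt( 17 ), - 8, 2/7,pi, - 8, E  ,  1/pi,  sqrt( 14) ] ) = [ - 8,-8 , 2/7,1/pi,E,pi, sqrt (14 ),sqrt( 17)]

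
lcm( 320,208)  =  4160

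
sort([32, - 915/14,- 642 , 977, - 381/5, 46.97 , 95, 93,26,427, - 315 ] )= [-642,-315,-381/5, - 915/14,26 , 32, 46.97,93,95,427 , 977]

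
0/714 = 0 = 0.00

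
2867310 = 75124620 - 72257310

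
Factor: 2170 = 2^1*5^1*7^1*31^1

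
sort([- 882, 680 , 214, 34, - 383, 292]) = [ - 882,- 383,34, 214, 292,680 ] 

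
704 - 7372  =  -6668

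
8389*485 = 4068665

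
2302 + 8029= 10331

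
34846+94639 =129485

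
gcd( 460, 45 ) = 5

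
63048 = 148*426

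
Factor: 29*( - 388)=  - 2^2*29^1*97^1 = - 11252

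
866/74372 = 433/37186 =0.01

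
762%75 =12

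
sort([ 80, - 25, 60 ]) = [-25, 60,  80]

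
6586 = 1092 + 5494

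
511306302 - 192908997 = 318397305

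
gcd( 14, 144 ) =2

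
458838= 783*586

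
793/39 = 20 + 1/3= 20.33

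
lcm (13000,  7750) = 403000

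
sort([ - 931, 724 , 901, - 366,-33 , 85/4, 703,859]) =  [ - 931, - 366, - 33, 85/4,703, 724,859, 901]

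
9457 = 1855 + 7602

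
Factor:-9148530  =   - 2^1*3^1*5^1*467^1*653^1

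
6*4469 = 26814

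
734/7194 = 367/3597 = 0.10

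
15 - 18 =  - 3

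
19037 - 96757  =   - 77720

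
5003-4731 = 272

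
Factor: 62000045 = 5^1*12400009^1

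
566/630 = 283/315 = 0.90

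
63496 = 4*15874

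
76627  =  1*76627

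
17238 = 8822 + 8416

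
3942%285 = 237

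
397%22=1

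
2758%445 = 88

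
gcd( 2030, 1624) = 406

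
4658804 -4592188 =66616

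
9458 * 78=737724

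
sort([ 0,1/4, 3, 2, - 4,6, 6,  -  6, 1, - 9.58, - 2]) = [ - 9.58, - 6, - 4, - 2, 0,  1/4,1,2,3,6, 6]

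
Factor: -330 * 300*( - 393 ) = 38907000 = 2^3*3^3*5^3*11^1 *131^1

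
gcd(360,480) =120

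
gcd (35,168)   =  7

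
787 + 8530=9317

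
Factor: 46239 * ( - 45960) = - 2^3 * 3^2*5^1*383^1 * 15413^1 = -2125144440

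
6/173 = 6/173 =0.03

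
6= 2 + 4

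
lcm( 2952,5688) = 233208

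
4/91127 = 4/91127 = 0.00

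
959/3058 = 959/3058  =  0.31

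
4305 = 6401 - 2096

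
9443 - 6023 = 3420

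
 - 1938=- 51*38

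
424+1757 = 2181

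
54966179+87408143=142374322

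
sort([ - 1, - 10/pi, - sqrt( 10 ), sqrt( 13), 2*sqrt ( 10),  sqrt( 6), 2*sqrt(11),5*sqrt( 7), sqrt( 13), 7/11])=[-10/pi, - sqrt(10 ), - 1, 7/11, sqrt( 6 ),sqrt( 13) , sqrt(13), 2*sqrt( 10),2*  sqrt(11),5*sqrt(7 )]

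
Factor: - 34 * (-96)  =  2^6*3^1*17^1= 3264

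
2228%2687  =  2228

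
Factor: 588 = 2^2 * 3^1*7^2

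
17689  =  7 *2527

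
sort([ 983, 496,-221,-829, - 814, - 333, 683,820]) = [ -829, - 814, - 333, - 221, 496,683,820,  983 ] 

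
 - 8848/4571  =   -2+42/653 =- 1.94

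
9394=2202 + 7192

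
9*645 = 5805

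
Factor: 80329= 80329^1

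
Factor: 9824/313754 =2^4*  7^ ( - 1)*73^ ( - 1)= 16/511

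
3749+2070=5819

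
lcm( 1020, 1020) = 1020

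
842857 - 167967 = 674890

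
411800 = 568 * 725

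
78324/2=39162= 39162.00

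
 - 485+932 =447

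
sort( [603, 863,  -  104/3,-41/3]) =[ - 104/3, - 41/3,603, 863 ] 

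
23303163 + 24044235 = 47347398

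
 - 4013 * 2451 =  - 9835863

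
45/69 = 15/23 =0.65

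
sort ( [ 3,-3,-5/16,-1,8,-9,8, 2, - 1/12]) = [-9, - 3, - 1, - 5/16, - 1/12,2, 3, 8 , 8]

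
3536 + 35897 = 39433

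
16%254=16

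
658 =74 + 584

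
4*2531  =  10124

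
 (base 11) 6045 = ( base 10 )8035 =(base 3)102000121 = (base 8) 17543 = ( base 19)134H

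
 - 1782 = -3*594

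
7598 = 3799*2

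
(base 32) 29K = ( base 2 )100100110100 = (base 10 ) 2356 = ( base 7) 6604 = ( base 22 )4J2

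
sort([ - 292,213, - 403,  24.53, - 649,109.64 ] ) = [ - 649, - 403,- 292,24.53, 109.64, 213] 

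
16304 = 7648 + 8656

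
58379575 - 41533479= 16846096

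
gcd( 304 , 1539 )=19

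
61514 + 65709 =127223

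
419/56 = 7 + 27/56 = 7.48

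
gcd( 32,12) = 4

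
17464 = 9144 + 8320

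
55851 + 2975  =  58826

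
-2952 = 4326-7278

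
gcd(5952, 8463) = 93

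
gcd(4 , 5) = 1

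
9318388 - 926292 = 8392096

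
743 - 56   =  687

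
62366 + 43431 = 105797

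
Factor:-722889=-3^2  *31^1*2591^1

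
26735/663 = 40 +215/663 = 40.32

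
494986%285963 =209023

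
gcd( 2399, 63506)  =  1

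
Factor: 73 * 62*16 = 2^5 * 31^1*73^1 = 72416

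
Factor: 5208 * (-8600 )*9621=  - 2^6*3^3*5^2*7^1*31^1*43^1*1069^1 = - 430913044800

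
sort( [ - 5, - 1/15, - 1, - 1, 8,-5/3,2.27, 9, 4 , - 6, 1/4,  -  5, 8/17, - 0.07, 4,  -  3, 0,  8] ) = [ - 6,-5,  -  5 , - 3,-5/3, - 1, - 1, - 0.07,-1/15, 0, 1/4,  8/17,2.27,4, 4 , 8,8,9]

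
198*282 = 55836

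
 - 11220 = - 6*1870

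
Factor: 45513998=2^1*17^1*1338647^1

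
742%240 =22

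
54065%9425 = 6940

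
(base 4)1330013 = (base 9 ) 11805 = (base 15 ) 2548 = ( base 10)7943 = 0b1111100000111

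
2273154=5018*453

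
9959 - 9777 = 182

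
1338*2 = 2676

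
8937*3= 26811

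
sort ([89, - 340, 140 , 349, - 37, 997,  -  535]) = [ - 535 ,  -  340,  -  37,  89,  140,349,997]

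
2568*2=5136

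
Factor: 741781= 741781^1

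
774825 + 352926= 1127751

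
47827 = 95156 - 47329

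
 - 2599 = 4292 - 6891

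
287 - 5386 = -5099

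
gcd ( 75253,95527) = 1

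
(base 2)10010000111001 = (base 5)244043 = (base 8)22071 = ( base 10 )9273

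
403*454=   182962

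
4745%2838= 1907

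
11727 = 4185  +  7542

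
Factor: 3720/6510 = 2^2*7^( - 1)=4/7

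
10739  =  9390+1349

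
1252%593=66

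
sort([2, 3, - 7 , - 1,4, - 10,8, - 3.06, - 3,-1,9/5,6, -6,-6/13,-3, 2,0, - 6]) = [  -  10,-7, - 6, - 6 ,-3.06,- 3, - 3 , - 1, - 1, - 6/13,0 , 9/5,2,2, 3, 4,6, 8 ] 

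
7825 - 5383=2442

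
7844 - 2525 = 5319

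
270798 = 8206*33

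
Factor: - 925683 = -3^1*11^1*28051^1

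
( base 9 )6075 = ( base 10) 4442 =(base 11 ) 3379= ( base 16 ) 115a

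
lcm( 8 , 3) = 24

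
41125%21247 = 19878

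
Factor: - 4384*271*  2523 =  - 2^5*3^1 *29^2*137^1*271^1 = - 2997485472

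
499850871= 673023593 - 173172722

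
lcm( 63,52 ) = 3276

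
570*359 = 204630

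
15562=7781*2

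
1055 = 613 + 442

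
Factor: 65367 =3^5* 269^1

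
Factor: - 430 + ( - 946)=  - 1376=- 2^5*43^1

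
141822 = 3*47274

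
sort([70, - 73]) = [- 73,70 ]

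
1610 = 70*23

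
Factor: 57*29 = 1653 = 3^1* 19^1*29^1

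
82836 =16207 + 66629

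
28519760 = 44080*647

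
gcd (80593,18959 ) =1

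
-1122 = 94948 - 96070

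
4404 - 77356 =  - 72952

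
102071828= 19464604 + 82607224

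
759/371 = 759/371 = 2.05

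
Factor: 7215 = 3^1*5^1*13^1*37^1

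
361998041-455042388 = - 93044347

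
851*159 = 135309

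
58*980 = 56840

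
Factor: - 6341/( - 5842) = 2^(  -  1)*17^1 * 23^( - 1)*127^ ( - 1)*373^1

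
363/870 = 121/290 = 0.42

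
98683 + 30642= 129325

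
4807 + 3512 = 8319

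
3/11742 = 1/3914 = 0.00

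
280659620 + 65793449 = 346453069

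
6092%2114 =1864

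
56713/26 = 2181 + 7/26 =2181.27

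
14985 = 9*1665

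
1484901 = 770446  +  714455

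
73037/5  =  14607 + 2/5 = 14607.40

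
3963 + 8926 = 12889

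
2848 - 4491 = -1643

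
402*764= 307128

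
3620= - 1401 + 5021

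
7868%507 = 263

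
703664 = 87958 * 8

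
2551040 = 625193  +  1925847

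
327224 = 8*40903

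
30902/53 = 583  +  3/53 = 583.06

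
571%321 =250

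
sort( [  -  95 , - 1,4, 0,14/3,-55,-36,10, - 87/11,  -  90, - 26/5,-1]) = [- 95, - 90, - 55,-36 , - 87/11,- 26/5, - 1,-1,0, 4, 14/3, 10]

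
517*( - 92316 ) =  - 47727372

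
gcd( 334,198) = 2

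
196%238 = 196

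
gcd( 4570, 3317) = 1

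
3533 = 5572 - 2039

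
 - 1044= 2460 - 3504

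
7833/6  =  1305 + 1/2 = 1305.50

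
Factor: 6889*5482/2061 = 37765498/2061 = 2^1 * 3^(  -  2)*83^2*229^(-1)*2741^1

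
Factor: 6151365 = 3^2*5^1*11^1 *17^2 * 43^1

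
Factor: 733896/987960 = 3^1*5^( - 1)*8233^( - 1)  *  10193^1 =30579/41165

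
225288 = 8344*27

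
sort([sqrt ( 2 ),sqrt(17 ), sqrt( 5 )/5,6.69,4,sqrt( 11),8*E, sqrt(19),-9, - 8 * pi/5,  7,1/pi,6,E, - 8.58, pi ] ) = [ - 9,- 8.58, - 8*pi/5, 1/pi, sqrt(5 )/5,sqrt( 2), E, pi, sqrt( 11),4, sqrt( 17 ), sqrt( 19), 6, 6.69, 7, 8*E ]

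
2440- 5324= -2884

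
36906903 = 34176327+2730576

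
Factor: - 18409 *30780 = -2^2*3^4*5^1*19^1*41^1*449^1 = - 566629020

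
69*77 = 5313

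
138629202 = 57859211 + 80769991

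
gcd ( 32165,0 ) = 32165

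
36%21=15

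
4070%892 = 502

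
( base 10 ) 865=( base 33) q7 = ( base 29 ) 10o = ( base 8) 1541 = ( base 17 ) 2gf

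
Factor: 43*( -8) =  - 2^3*43^1 = -  344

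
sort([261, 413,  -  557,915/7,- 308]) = [ - 557,-308, 915/7,261, 413] 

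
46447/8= 46447/8 = 5805.88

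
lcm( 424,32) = 1696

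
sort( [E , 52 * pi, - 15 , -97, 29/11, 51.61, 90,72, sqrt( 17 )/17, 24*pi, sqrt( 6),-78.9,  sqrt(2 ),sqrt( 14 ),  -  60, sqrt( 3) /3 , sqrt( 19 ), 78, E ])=[ - 97, - 78.9, - 60 , - 15, sqrt( 17 )/17, sqrt (3 ) /3,sqrt( 2 ), sqrt( 6),29/11, E, E, sqrt( 14), sqrt( 19 ),51.61, 72,  24*pi, 78,90,52 * pi ] 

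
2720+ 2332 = 5052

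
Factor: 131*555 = 3^1*5^1 * 37^1* 131^1  =  72705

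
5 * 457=2285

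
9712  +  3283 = 12995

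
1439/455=3  +  74/455 = 3.16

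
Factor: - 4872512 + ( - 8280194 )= - 13152706= - 2^1*7^1*199^1*4721^1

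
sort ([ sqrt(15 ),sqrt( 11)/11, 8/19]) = [ sqrt( 11)/11, 8/19,  sqrt( 15) ] 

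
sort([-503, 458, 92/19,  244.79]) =[ - 503, 92/19, 244.79, 458]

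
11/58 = 11/58 = 0.19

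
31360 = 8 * 3920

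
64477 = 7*9211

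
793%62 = 49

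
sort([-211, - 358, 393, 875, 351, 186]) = [-358, - 211,186, 351, 393, 875] 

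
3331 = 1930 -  - 1401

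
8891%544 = 187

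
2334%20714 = 2334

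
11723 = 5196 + 6527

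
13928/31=13928/31 = 449.29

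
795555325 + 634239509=1429794834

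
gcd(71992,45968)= 8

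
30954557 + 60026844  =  90981401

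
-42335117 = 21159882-63494999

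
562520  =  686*820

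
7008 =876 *8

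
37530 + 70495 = 108025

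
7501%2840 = 1821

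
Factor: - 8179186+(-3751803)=-11930989 = - 7^1*53^1*32159^1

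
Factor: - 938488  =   - 2^3*73^1*1607^1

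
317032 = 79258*4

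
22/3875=22/3875 = 0.01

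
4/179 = 4/179 =0.02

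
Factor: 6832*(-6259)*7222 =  - 308823466336 = - 2^5*7^1*11^1*23^1*61^1*157^1*569^1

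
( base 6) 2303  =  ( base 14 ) 2AB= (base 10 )543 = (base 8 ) 1037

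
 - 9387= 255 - 9642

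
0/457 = 0 = 0.00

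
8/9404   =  2/2351= 0.00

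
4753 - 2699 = 2054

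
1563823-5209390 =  - 3645567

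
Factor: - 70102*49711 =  - 2^1*35051^1*49711^1 = - 3484840522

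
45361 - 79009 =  - 33648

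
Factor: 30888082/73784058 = 15444041/36892029 = 3^ ( - 1)*17^1 * 53^1*61^1 * 281^1 * 1093^( -1 )*11251^(-1) 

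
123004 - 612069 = -489065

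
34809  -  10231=24578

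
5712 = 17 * 336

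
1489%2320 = 1489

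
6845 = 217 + 6628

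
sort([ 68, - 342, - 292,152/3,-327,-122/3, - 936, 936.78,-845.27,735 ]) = [ - 936  ,-845.27, - 342,- 327, - 292, - 122/3,  152/3,  68, 735,936.78]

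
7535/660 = 11 + 5/12 = 11.42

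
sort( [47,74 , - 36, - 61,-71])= [-71, - 61, - 36,47, 74 ]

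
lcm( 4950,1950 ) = 64350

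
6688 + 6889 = 13577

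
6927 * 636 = 4405572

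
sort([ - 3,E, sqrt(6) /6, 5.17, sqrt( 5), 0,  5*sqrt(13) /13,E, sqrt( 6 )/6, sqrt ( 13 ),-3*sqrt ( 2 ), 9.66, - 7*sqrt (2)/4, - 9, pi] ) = [ - 9, - 3*sqrt(2), - 3, - 7*sqrt(2) /4, 0, sqrt(6 )/6, sqrt( 6) /6, 5*sqrt ( 13 )/13,  sqrt(5), E, E , pi,sqrt(13),5.17, 9.66 ] 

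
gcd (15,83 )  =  1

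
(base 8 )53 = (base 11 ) 3a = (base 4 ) 223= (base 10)43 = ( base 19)25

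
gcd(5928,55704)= 24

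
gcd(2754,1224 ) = 306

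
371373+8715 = 380088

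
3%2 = 1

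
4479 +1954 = 6433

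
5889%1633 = 990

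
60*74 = 4440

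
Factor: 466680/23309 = 2^3*3^1 *5^1*11^ ( - 1 )*13^( - 1)*163^(-1)*3889^1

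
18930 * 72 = 1362960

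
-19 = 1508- 1527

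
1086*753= 817758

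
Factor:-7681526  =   - 2^1*937^1*4099^1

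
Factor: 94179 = 3^1*31393^1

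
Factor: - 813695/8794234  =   - 2^( - 1) * 5^1 * 23^(  -  1 )*37^( - 1) * 5167^ ( - 1)*162739^1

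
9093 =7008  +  2085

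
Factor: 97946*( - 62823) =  - 6153261558 = - 2^1*3^1* 43^1* 487^1*48973^1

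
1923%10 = 3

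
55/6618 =55/6618 = 0.01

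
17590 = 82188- 64598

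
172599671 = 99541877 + 73057794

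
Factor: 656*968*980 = 622307840 = 2^9*5^1*7^2*11^2 * 41^1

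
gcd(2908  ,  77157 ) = 1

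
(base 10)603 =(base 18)1F9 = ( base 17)218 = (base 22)159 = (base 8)1133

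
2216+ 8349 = 10565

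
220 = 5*44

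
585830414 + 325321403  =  911151817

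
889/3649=889/3649= 0.24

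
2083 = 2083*1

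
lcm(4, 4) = 4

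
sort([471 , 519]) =[471,519] 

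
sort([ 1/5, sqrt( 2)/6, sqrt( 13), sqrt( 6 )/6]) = [ 1/5 , sqrt(2) /6,sqrt( 6)/6,sqrt(13 )]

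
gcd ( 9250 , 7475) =25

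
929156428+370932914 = 1300089342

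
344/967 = 344/967 = 0.36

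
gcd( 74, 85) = 1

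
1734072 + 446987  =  2181059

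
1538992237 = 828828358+710163879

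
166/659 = 166/659 = 0.25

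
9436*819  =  7728084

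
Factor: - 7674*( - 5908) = 45337992 = 2^3*3^1 * 7^1*211^1*1279^1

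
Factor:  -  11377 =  - 31^1*367^1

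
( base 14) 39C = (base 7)2055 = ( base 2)1011010110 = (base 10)726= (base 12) 506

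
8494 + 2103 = 10597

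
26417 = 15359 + 11058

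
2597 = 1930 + 667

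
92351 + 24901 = 117252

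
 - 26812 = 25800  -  52612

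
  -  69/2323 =-3/101 = -  0.03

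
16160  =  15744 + 416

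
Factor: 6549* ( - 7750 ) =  -2^1 * 3^1* 5^3*31^1*37^1*59^1 = - 50754750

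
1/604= 1/604 = 0.00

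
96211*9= 865899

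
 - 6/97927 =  - 1 + 97921/97927 = - 0.00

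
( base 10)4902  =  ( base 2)1001100100110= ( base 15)16bc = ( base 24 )8c6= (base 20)c52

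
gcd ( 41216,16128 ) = 1792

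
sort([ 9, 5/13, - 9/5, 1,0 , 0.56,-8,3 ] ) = [ - 8, - 9/5,0,  5/13, 0.56,1, 3, 9] 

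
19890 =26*765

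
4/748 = 1/187= 0.01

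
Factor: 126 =2^1 * 3^2*7^1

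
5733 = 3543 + 2190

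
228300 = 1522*150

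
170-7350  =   - 7180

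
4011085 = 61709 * 65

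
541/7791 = 541/7791 = 0.07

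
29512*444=13103328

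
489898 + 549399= 1039297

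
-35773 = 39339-75112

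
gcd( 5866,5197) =1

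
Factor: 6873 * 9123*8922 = 559430625438 = 2^1*3^3* 29^1 *79^1  *1487^1 * 3041^1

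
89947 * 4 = 359788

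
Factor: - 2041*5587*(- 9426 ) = 2^1*3^1 * 13^1*37^1*151^1*157^1*1571^1=107485309542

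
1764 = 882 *2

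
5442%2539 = 364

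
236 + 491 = 727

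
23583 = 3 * 7861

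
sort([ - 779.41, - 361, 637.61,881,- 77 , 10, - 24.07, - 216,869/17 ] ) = [-779.41, - 361, - 216, - 77, - 24.07, 10,869/17,637.61, 881]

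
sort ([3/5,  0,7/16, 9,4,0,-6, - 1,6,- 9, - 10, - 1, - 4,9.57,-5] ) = [ - 10, - 9 , - 6,-5, - 4, - 1, - 1, 0 , 0,7/16, 3/5 , 4,6 , 9, 9.57 ] 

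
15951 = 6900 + 9051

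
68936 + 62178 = 131114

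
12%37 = 12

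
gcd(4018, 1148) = 574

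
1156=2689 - 1533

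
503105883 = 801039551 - 297933668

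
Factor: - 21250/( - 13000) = 2^ (-2 )* 5^1* 13^ ( - 1)  *17^1 = 85/52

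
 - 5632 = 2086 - 7718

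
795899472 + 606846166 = 1402745638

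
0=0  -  0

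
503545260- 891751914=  - 388206654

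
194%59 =17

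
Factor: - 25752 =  - 2^3*3^1 * 29^1 *37^1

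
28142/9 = 3126+8/9 = 3126.89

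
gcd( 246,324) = 6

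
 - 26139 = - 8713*3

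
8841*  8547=75564027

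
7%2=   1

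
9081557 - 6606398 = 2475159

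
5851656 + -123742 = 5727914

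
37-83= -46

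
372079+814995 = 1187074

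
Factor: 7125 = 3^1*5^3 *19^1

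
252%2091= 252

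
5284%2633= 18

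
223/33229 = 223/33229=0.01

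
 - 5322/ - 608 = 2661/304 = 8.75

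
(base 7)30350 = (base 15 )22c5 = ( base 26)AO1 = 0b1110011011001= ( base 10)7385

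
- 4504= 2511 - 7015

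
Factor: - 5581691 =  - 5581691^1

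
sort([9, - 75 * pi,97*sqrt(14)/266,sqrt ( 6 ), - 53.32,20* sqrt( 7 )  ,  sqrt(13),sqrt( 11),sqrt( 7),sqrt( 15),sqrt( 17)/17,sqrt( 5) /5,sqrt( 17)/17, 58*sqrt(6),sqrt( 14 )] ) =[ - 75* pi, - 53.32,sqrt (17)/17,sqrt( 17)/17,sqrt( 5)/5,97 * sqrt( 14)/266, sqrt( 6), sqrt( 7),sqrt(11), sqrt ( 13 ),sqrt( 14), sqrt(15 ),  9, 20 * sqrt( 7),58 * sqrt(6)]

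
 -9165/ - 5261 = 1+3904/5261 = 1.74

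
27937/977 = 27937/977 =28.59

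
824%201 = 20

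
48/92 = 12/23= 0.52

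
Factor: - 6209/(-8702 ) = 2^( - 1 )*7^1* 19^ ( - 1 ) * 229^( - 1 )*887^1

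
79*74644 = 5896876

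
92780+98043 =190823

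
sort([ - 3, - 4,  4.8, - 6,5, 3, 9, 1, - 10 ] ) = [  -  10, - 6, - 4, - 3,  1, 3 , 4.8,5,9] 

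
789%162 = 141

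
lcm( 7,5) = 35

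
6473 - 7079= - 606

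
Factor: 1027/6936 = 2^ (-3)*3^( - 1 )*13^1 * 17^( - 2 )*79^1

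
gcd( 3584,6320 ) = 16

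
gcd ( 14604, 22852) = 4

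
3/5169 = 1/1723 = 0.00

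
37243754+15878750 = 53122504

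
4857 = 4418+439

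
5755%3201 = 2554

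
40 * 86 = 3440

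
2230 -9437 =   -  7207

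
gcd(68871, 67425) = 3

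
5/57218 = 5/57218 = 0.00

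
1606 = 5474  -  3868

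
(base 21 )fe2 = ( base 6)51555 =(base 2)1101011111111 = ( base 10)6911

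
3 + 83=86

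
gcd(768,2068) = 4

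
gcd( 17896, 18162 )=2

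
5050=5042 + 8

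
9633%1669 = 1288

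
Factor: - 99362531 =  - 99362531^1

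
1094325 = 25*43773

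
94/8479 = 94/8479 = 0.01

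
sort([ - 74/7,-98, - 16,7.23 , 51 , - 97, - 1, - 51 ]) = [ - 98, - 97, - 51,- 16, - 74/7, - 1,7.23,51] 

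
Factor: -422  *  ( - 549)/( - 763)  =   - 231678/763 = - 2^1*3^2*7^( - 1 )*61^1*109^( - 1 )*211^1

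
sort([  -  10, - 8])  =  [ - 10, - 8]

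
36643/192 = 190+163/192 = 190.85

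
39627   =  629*63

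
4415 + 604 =5019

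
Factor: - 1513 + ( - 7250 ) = - 3^1 * 23^1*127^1 =- 8763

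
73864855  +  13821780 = 87686635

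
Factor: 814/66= 3^ ( - 1)*37^1 = 37/3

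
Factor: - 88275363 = - 3^1*11^1 * 2675011^1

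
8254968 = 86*95988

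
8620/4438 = 1 + 2091/2219 = 1.94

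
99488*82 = 8158016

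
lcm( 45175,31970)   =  2078050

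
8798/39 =8798/39 = 225.59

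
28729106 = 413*69562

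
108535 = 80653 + 27882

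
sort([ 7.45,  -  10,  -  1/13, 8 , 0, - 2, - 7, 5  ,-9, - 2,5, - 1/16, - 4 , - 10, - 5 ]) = [-10,  -  10, - 9,- 7, - 5, - 4 , - 2, - 2, - 1/13,- 1/16, 0, 5, 5 , 7.45, 8 ]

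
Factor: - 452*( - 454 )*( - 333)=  - 2^3*3^2*37^1*113^1*227^1 = - 68334264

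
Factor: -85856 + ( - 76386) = -162242 = - 2^1 *23^1*3527^1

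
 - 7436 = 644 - 8080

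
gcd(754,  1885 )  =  377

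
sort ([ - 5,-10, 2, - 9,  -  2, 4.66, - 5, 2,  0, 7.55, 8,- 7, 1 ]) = [ - 10, - 9, - 7,-5,  -  5,-2,0 , 1,2,2,4.66 , 7.55,8 ]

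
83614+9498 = 93112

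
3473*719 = 2497087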